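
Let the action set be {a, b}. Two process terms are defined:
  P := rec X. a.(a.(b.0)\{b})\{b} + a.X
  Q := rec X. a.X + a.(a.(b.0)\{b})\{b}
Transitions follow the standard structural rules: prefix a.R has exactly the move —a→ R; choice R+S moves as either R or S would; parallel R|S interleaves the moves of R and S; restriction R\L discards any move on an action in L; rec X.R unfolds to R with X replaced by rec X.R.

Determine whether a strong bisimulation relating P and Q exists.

Reachable graph of P (3 states):
  p0 = rec X. a.(a.(b.0)\{b})\{b} + a.X has moves —a→ p0, —a→ p1
  p1 = (a.(b.0)\{b})\{b} has moves —a→ p2
  p2 = (b.0)\{b}\{b} has moves (no moves)
Reachable graph of Q (3 states):
  q0 = rec X. a.X + a.(a.(b.0)\{b})\{b} has moves —a→ q0, —a→ q1
  q1 = (a.(b.0)\{b})\{b} has moves —a→ q2
  q2 = (b.0)\{b}\{b} has moves (no moves)
Coarsest stable partition (strong bisimilarity classes):
  B0 = {p0, q0}
  B1 = {p1, q1}
  B2 = {p2, q2}
p0 ∈ B0, q0 ∈ B0 → same block

YES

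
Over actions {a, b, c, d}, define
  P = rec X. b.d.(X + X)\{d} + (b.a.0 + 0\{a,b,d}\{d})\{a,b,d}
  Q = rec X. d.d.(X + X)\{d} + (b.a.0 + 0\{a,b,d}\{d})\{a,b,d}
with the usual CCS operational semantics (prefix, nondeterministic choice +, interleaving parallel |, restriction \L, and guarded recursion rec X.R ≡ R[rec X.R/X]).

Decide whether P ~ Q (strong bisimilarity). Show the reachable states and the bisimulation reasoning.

P ≁ Q

P's transition system — 4 states:
  s0 = rec X. b.d.(X + X)\{d} + (b.a.0 + 0\{a,b,d}\{d})\{a,b,d} has moves -b-> s1
  s1 = d.((rec X. b.d.(X + X)\{d} + (b.a.0 + 0\{a,b,d}\{d})\{a,b,d}) + (rec X. b.d.(X + X)\{d} + (b.a.0 + 0\{a,b,d}\{d})\{a,b,d}))\{d} has moves -d-> s2
  s2 = ((rec X. b.d.(X + X)\{d} + (b.a.0 + 0\{a,b,d}\{d})\{a,b,d}) + (rec X. b.d.(X + X)\{d} + (b.a.0 + 0\{a,b,d}\{d})\{a,b,d}))\{d} has moves -b-> s3
  s3 = (d.((rec X. b.d.(X + X)\{d} + (b.a.0 + 0\{a,b,d}\{d})\{a,b,d}) + (rec X. b.d.(X + X)\{d} + (b.a.0 + 0\{a,b,d}\{d})\{a,b,d}))\{d})\{d} has moves stopped
Q's transition system — 3 states:
  t0 = rec X. d.d.(X + X)\{d} + (b.a.0 + 0\{a,b,d}\{d})\{a,b,d} has moves -d-> t1
  t1 = d.((rec X. d.d.(X + X)\{d} + (b.a.0 + 0\{a,b,d}\{d})\{a,b,d}) + (rec X. d.d.(X + X)\{d} + (b.a.0 + 0\{a,b,d}\{d})\{a,b,d}))\{d} has moves -d-> t2
  t2 = ((rec X. d.d.(X + X)\{d} + (b.a.0 + 0\{a,b,d}\{d})\{a,b,d}) + (rec X. d.d.(X + X)\{d} + (b.a.0 + 0\{a,b,d}\{d})\{a,b,d}))\{d} has moves stopped
Bisimilarity quotient blocks:
  B0 = {s0}
  B1 = {s1}
  B2 = {s2}
  B3 = {s3, t2}
  B4 = {t0}
  B5 = {t1}
s0 ∈ B0, t0 ∈ B4 → different blocks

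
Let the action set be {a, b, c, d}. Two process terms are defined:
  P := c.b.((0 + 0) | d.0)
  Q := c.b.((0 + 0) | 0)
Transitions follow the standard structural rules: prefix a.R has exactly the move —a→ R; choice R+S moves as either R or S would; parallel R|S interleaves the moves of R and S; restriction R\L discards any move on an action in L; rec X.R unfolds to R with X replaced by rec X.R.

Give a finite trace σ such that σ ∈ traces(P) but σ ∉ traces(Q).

P's transition system — 4 states:
  s0 = c.b.((0 + 0) | d.0) has moves ··c··> s1
  s1 = b.((0 + 0) | d.0) has moves ··b··> s2
  s2 = (0 + 0) | d.0 has moves ··d··> s3
  s3 = (0 + 0) | 0 has moves stopped
Q's transition system — 3 states:
  t0 = c.b.((0 + 0) | 0) has moves ··c··> t1
  t1 = b.((0 + 0) | 0) has moves ··b··> t2
  t2 = (0 + 0) | 0 has moves stopped
Executing cbd from P (initial set {s0}):
  [1] c ⇒ {s1}
  [2] b ⇒ {s2}
  [3] d ⇒ {s3}
  — P admits the full trace.
Executing cbd from Q (initial set {t0}):
  [1] c ⇒ {t1}
  [2] b ⇒ {t2}
  [3] d ⇒ ∅  — Q cannot continue

cbd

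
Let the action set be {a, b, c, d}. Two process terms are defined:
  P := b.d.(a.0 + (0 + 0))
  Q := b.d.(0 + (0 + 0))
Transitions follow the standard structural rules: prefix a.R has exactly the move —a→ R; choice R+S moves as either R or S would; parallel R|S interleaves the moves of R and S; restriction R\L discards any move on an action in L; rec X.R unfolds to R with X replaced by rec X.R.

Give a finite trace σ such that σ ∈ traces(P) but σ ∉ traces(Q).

LTS(P): 4 reachable states
  u0 = b.d.(a.0 + (0 + 0)) ⊢ --b--▸ u1
  u1 = d.(a.0 + (0 + 0)) ⊢ --d--▸ u2
  u2 = a.0 + (0 + 0) ⊢ --a--▸ u3
  u3 = 0 ⊢ deadlocked
LTS(Q): 3 reachable states
  v0 = b.d.(0 + (0 + 0)) ⊢ --b--▸ v1
  v1 = d.(0 + (0 + 0)) ⊢ --d--▸ v2
  v2 = 0 + (0 + 0) ⊢ deadlocked
Trace ⟨bda⟩ through P, begin at {u0}:
  after b @ step 1: {u1}
  after d @ step 2: {u2}
  after a @ step 3: {u3}
  P completes σ.
Trace ⟨bda⟩ through Q, begin at {v0}:
  after b @ step 1: {v1}
  after d @ step 2: {v2}
  after a @ step 3: ∅ (Q stuck)

bda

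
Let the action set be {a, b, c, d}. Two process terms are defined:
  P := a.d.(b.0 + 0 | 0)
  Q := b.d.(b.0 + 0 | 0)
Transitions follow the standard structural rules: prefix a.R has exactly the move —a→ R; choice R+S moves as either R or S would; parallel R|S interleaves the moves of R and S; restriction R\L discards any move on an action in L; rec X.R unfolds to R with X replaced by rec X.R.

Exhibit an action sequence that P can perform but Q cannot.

Reachable graph of P (4 states):
  u0 = a.d.(b.0 + 0 | 0) has moves --a--▸ u1
  u1 = d.(b.0 + 0 | 0) has moves --d--▸ u2
  u2 = b.0 + 0 | 0 has moves --b--▸ u3
  u3 = 0 has moves ·
Reachable graph of Q (4 states):
  v0 = b.d.(b.0 + 0 | 0) has moves --b--▸ v1
  v1 = d.(b.0 + 0 | 0) has moves --d--▸ v2
  v2 = b.0 + 0 | 0 has moves --b--▸ v3
  v3 = 0 has moves ·
Run σ = ⟨a⟩ on P: start {u0}
  [1] a ⇒ {u1}
  P completes σ.
Run σ = ⟨a⟩ on Q: start {v0}
  [1] a ⇒ ∅  — Q cannot continue

a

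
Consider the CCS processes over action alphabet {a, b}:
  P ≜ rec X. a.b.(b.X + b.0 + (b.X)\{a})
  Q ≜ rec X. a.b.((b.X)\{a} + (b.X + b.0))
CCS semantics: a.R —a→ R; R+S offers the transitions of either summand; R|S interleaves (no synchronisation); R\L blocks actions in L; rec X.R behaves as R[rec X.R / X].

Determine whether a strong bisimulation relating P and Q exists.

LTS(P): 5 reachable states
  p0 = rec X. a.b.(b.X + b.0 + (b.X)\{a}) → =a=> p1
  p1 = b.(b.(rec X. a.b.(b.X + b.0 + (b.X)\{a})) + b.0 + (b.(rec X. a.b.(b.X + b.0 + (b.X)\{a})))\{a}) → =b=> p2
  p2 = b.(rec X. a.b.(b.X + b.0 + (b.X)\{a})) + b.0 + (b.(rec X. a.b.(b.X + b.0 + (b.X)\{a})))\{a} → =b=> p0, =b=> p3, =b=> p4
  p3 = (rec X. a.b.(b.X + b.0 + (b.X)\{a}))\{a} → stopped
  p4 = 0 → stopped
LTS(Q): 5 reachable states
  q0 = rec X. a.b.((b.X)\{a} + (b.X + b.0)) → =a=> q1
  q1 = b.((b.(rec X. a.b.((b.X)\{a} + (b.X + b.0))))\{a} + (b.(rec X. a.b.((b.X)\{a} + (b.X + b.0))) + b.0)) → =b=> q2
  q2 = (b.(rec X. a.b.((b.X)\{a} + (b.X + b.0))))\{a} + (b.(rec X. a.b.((b.X)\{a} + (b.X + b.0))) + b.0) → =b=> q0, =b=> q3, =b=> q4
  q3 = (rec X. a.b.((b.X)\{a} + (b.X + b.0)))\{a} → stopped
  q4 = 0 → stopped
Coarsest stable partition (strong bisimilarity classes):
  B0 = {p0, q0}
  B1 = {p1, q1}
  B2 = {p2, q2}
  B3 = {p3, p4, q3, q4}
p0 ∈ B0, q0 ∈ B0 → same block

P ~ Q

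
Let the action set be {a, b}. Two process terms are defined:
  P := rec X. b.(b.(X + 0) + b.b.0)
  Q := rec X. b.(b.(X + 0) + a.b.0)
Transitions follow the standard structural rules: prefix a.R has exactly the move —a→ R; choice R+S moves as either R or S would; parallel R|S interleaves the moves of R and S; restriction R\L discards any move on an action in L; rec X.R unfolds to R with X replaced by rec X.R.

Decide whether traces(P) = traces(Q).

Reachable graph of P (5 states):
  u0 = rec X. b.(b.(X + 0) + b.b.0) | --b--▸ u1
  u1 = b.((rec X. b.(b.(X + 0) + b.b.0)) + 0) + b.b.0 | --b--▸ u2, --b--▸ u3
  u2 = (rec X. b.(b.(X + 0) + b.b.0)) + 0 | --b--▸ u1
  u3 = b.0 | --b--▸ u4
  u4 = 0 | ·
Reachable graph of Q (5 states):
  v0 = rec X. b.(b.(X + 0) + a.b.0) | --b--▸ v1
  v1 = b.((rec X. b.(b.(X + 0) + a.b.0)) + 0) + a.b.0 | --a--▸ v2, --b--▸ v3
  v2 = b.0 | --b--▸ v4
  v3 = (rec X. b.(b.(X + 0) + a.b.0)) + 0 | --b--▸ v1
  v4 = 0 | ·
Trace ⟨ba⟩ through Q, begin at {v0}:
  after b @ step 1: {v1}
  after a @ step 2: {v2}
  Q completes σ.
Trace ⟨ba⟩ through P, begin at {u0}:
  after b @ step 1: {u1}
  after a @ step 2: ∅  — P cannot continue

NO — witness ⟨ba⟩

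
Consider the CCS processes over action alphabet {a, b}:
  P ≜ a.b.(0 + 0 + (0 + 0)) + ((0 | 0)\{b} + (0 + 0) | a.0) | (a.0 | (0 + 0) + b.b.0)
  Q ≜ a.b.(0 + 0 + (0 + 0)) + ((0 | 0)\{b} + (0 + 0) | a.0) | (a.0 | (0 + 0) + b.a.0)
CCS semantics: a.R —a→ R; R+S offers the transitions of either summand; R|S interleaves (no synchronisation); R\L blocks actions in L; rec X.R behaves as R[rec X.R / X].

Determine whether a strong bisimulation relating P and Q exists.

NO

LTS(P): 10 reachable states
  u0 = a.b.(0 + 0 + (0 + 0)) + ((0 | 0)\{b} + (0 + 0) | a.0) | (a.0 | (0 + 0) + b.b.0) :: --a--▸ u1, --a--▸ u2, --a--▸ u3, --b--▸ u4
  u1 = ((0 | 0)\{b} + (0 + 0) | a.0) | (0 | (0 + 0)) :: --a--▸ u5
  u2 = (0 + 0) | 0 | (a.0 | (0 + 0) + b.b.0) :: --a--▸ u5, --b--▸ u6
  u3 = b.(0 + 0 + (0 + 0)) :: --b--▸ u7
  u4 = ((0 | 0)\{b} + (0 + 0) | a.0) | b.0 :: --a--▸ u6, --b--▸ u8
  u5 = (0 + 0) | 0 | (0 | (0 + 0)) :: ·
  u6 = (0 + 0) | 0 | b.0 :: --b--▸ u9
  u7 = 0 + 0 + (0 + 0) :: ·
  u8 = ((0 | 0)\{b} + (0 + 0) | a.0) | 0 :: --a--▸ u9
  u9 = (0 + 0) | 0 | 0 :: ·
LTS(Q): 10 reachable states
  v0 = a.b.(0 + 0 + (0 + 0)) + ((0 | 0)\{b} + (0 + 0) | a.0) | (a.0 | (0 + 0) + b.a.0) :: --a--▸ v1, --a--▸ v2, --a--▸ v3, --b--▸ v4
  v1 = ((0 | 0)\{b} + (0 + 0) | a.0) | (0 | (0 + 0)) :: --a--▸ v5
  v2 = (0 + 0) | 0 | (a.0 | (0 + 0) + b.a.0) :: --a--▸ v5, --b--▸ v6
  v3 = b.(0 + 0 + (0 + 0)) :: --b--▸ v7
  v4 = ((0 | 0)\{b} + (0 + 0) | a.0) | a.0 :: --a--▸ v6, --a--▸ v8
  v5 = (0 + 0) | 0 | (0 | (0 + 0)) :: ·
  v6 = (0 + 0) | 0 | a.0 :: --a--▸ v9
  v7 = 0 + 0 + (0 + 0) :: ·
  v8 = ((0 | 0)\{b} + (0 + 0) | a.0) | 0 :: --a--▸ v9
  v9 = (0 + 0) | 0 | 0 :: ·
Bisimilarity quotient blocks:
  B0 = {u0}
  B1 = {u4}
  B2 = {u3, u6, v3}
  B3 = {u5, u7, u9, v5, v7, v9}
  B4 = {u1, u8, v1, v6, v8}
  B5 = {u2}
  B6 = {v0}
  B7 = {v4}
  B8 = {v2}
u0 ∈ B0, v0 ∈ B6 → different blocks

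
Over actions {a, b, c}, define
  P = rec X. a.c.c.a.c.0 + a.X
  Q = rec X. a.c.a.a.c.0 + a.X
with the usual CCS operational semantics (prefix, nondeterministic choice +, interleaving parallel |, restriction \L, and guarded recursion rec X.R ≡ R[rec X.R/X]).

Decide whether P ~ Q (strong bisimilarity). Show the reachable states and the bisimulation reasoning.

P's transition system — 6 states:
  m0 = rec X. a.c.c.a.c.0 + a.X has moves =a=> m0, =a=> m1
  m1 = c.c.a.c.0 has moves =c=> m2
  m2 = c.a.c.0 has moves =c=> m3
  m3 = a.c.0 has moves =a=> m4
  m4 = c.0 has moves =c=> m5
  m5 = 0 has moves (no moves)
Q's transition system — 6 states:
  n0 = rec X. a.c.a.a.c.0 + a.X has moves =a=> n0, =a=> n1
  n1 = c.a.a.c.0 has moves =c=> n2
  n2 = a.a.c.0 has moves =a=> n3
  n3 = a.c.0 has moves =a=> n4
  n4 = c.0 has moves =c=> n5
  n5 = 0 has moves (no moves)
Bisimilarity quotient blocks:
  B0 = {m0}
  B1 = {m1}
  B2 = {m2}
  B3 = {m3, n3}
  B4 = {m4, n4}
  B5 = {m5, n5}
  B6 = {n0}
  B7 = {n1}
  B8 = {n2}
m0 ∈ B0, n0 ∈ B6 → different blocks

not bisimilar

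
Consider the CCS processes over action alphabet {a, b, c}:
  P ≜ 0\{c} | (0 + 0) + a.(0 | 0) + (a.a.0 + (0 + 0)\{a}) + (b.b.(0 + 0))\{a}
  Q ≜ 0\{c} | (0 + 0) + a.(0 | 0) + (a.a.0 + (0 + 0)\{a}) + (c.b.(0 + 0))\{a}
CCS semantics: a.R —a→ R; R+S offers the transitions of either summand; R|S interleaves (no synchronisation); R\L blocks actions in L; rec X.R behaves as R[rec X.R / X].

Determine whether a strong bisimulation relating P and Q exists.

LTS(P): 6 reachable states
  s0 = 0\{c} | (0 + 0) + a.(0 | 0) + (a.a.0 + (0 + 0)\{a}) + (b.b.(0 + 0))\{a} → =a=> s1, =a=> s2, =b=> s3
  s1 = 0 | 0 → (no moves)
  s2 = a.0 → =a=> s4
  s3 = (b.(0 + 0))\{a} → =b=> s5
  s4 = 0 → (no moves)
  s5 = (0 + 0)\{a} → (no moves)
LTS(Q): 6 reachable states
  t0 = 0\{c} | (0 + 0) + a.(0 | 0) + (a.a.0 + (0 + 0)\{a}) + (c.b.(0 + 0))\{a} → =a=> t1, =a=> t2, =c=> t3
  t1 = 0 | 0 → (no moves)
  t2 = a.0 → =a=> t4
  t3 = (b.(0 + 0))\{a} → =b=> t5
  t4 = 0 → (no moves)
  t5 = (0 + 0)\{a} → (no moves)
Coarsest stable partition (strong bisimilarity classes):
  B0 = {s0}
  B1 = {s1, s4, s5, t1, t4, t5}
  B2 = {s3, t3}
  B3 = {s2, t2}
  B4 = {t0}
s0 ∈ B0, t0 ∈ B4 → different blocks

NO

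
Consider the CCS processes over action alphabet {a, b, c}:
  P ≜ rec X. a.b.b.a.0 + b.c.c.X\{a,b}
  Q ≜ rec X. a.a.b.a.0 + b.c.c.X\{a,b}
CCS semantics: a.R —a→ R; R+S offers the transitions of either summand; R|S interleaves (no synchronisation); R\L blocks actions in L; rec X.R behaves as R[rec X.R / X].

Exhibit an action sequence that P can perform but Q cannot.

Reachable graph of P (8 states):
  u0 = rec X. a.b.b.a.0 + b.c.c.X\{a,b} :: -a-> u1, -b-> u2
  u1 = b.b.a.0 :: -b-> u3
  u2 = c.c.(rec X. a.b.b.a.0 + b.c.c.X\{a,b})\{a,b} :: -c-> u4
  u3 = b.a.0 :: -b-> u5
  u4 = c.(rec X. a.b.b.a.0 + b.c.c.X\{a,b})\{a,b} :: -c-> u6
  u5 = a.0 :: -a-> u7
  u6 = (rec X. a.b.b.a.0 + b.c.c.X\{a,b})\{a,b} :: deadlocked
  u7 = 0 :: deadlocked
Reachable graph of Q (8 states):
  v0 = rec X. a.a.b.a.0 + b.c.c.X\{a,b} :: -a-> v1, -b-> v2
  v1 = a.b.a.0 :: -a-> v3
  v2 = c.c.(rec X. a.a.b.a.0 + b.c.c.X\{a,b})\{a,b} :: -c-> v4
  v3 = b.a.0 :: -b-> v5
  v4 = c.(rec X. a.a.b.a.0 + b.c.c.X\{a,b})\{a,b} :: -c-> v6
  v5 = a.0 :: -a-> v7
  v6 = (rec X. a.a.b.a.0 + b.c.c.X\{a,b})\{a,b} :: deadlocked
  v7 = 0 :: deadlocked
Trace ⟨ab⟩ through P, begin at {u0}:
  after a @ step 1: {u1}
  after b @ step 2: {u3}
  — P admits the full trace.
Trace ⟨ab⟩ through Q, begin at {v0}:
  after a @ step 1: {v1}
  after b @ step 2: ∅ (Q stuck)

ab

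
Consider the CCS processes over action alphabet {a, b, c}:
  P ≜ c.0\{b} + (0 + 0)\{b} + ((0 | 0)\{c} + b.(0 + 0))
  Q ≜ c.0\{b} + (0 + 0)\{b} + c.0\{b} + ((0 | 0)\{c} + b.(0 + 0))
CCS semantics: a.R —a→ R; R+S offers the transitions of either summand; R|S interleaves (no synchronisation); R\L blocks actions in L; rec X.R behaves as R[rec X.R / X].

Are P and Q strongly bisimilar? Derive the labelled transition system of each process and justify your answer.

P ~ Q

P's transition system — 3 states:
  s0 = c.0\{b} + (0 + 0)\{b} + ((0 | 0)\{c} + b.(0 + 0)) has moves =b=> s1, =c=> s2
  s1 = 0 + 0 has moves deadlocked
  s2 = 0\{b} has moves deadlocked
Q's transition system — 3 states:
  t0 = c.0\{b} + (0 + 0)\{b} + c.0\{b} + ((0 | 0)\{c} + b.(0 + 0)) has moves =b=> t1, =c=> t2
  t1 = 0 + 0 has moves deadlocked
  t2 = 0\{b} has moves deadlocked
Bisimilarity quotient blocks:
  B0 = {s0, t0}
  B1 = {s1, s2, t1, t2}
s0 ∈ B0, t0 ∈ B0 → same block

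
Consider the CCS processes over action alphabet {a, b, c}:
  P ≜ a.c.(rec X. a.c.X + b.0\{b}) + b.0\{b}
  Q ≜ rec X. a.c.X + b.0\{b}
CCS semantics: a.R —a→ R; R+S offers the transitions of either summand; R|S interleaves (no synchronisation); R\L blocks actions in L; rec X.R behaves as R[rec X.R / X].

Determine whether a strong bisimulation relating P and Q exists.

LTS(P): 4 reachable states
  m0 = a.c.(rec X. a.c.X + b.0\{b}) + b.0\{b} has moves --a--▸ m1, --b--▸ m2
  m1 = c.(rec X. a.c.X + b.0\{b}) has moves --c--▸ m3
  m2 = 0\{b} has moves (no moves)
  m3 = rec X. a.c.X + b.0\{b} has moves --a--▸ m1, --b--▸ m2
LTS(Q): 3 reachable states
  n0 = rec X. a.c.X + b.0\{b} has moves --a--▸ n1, --b--▸ n2
  n1 = c.(rec X. a.c.X + b.0\{b}) has moves --c--▸ n0
  n2 = 0\{b} has moves (no moves)
Partition-refinement fixed point:
  B0 = {m0, m3, n0}
  B1 = {m2, n2}
  B2 = {m1, n1}
m0 ∈ B0, n0 ∈ B0 → same block

YES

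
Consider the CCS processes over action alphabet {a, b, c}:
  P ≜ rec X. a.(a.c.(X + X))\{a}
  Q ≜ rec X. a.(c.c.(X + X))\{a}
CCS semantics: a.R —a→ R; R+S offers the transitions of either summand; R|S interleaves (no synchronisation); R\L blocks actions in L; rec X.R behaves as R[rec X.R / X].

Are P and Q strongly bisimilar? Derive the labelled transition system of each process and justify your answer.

P ≁ Q

LTS(P): 2 reachable states
  s0 = rec X. a.(a.c.(X + X))\{a} :: —a→ s1
  s1 = (a.c.((rec X. a.(a.c.(X + X))\{a}) + (rec X. a.(a.c.(X + X))\{a})))\{a} :: stopped
LTS(Q): 4 reachable states
  t0 = rec X. a.(c.c.(X + X))\{a} :: —a→ t1
  t1 = (c.c.((rec X. a.(c.c.(X + X))\{a}) + (rec X. a.(c.c.(X + X))\{a})))\{a} :: —c→ t2
  t2 = (c.((rec X. a.(c.c.(X + X))\{a}) + (rec X. a.(c.c.(X + X))\{a})))\{a} :: —c→ t3
  t3 = ((rec X. a.(c.c.(X + X))\{a}) + (rec X. a.(c.c.(X + X))\{a}))\{a} :: stopped
Coarsest stable partition (strong bisimilarity classes):
  B0 = {s0}
  B1 = {s1, t3}
  B2 = {t0}
  B3 = {t1}
  B4 = {t2}
s0 ∈ B0, t0 ∈ B2 → different blocks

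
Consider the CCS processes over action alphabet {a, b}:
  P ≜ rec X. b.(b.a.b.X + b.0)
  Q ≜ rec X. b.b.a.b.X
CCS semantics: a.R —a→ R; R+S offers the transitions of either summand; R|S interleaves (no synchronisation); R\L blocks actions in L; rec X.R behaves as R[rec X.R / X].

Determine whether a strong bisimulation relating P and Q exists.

not bisimilar

Reachable graph of P (5 states):
  u0 = rec X. b.(b.a.b.X + b.0) → =b=> u1
  u1 = b.a.b.(rec X. b.(b.a.b.X + b.0)) + b.0 → =b=> u2, =b=> u3
  u2 = 0 → deadlocked
  u3 = a.b.(rec X. b.(b.a.b.X + b.0)) → =a=> u4
  u4 = b.(rec X. b.(b.a.b.X + b.0)) → =b=> u0
Reachable graph of Q (4 states):
  v0 = rec X. b.b.a.b.X → =b=> v1
  v1 = b.a.b.(rec X. b.b.a.b.X) → =b=> v2
  v2 = a.b.(rec X. b.b.a.b.X) → =a=> v3
  v3 = b.(rec X. b.b.a.b.X) → =b=> v0
Partition-refinement fixed point:
  B0 = {u0}
  B1 = {u1}
  B2 = {u2}
  B3 = {u3}
  B4 = {u4}
  B5 = {v0}
  B6 = {v1}
  B7 = {v2}
  B8 = {v3}
u0 ∈ B0, v0 ∈ B5 → different blocks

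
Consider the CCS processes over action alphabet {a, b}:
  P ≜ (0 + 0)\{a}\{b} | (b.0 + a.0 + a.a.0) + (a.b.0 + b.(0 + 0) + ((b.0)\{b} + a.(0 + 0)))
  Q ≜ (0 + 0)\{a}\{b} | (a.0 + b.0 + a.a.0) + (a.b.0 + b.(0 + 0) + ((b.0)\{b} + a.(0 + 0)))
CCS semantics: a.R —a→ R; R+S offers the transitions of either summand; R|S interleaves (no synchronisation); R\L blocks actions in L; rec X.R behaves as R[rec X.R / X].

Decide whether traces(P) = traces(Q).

LTS(P): 6 reachable states
  u0 = (0 + 0)\{a}\{b} | (b.0 + a.0 + a.a.0) + (a.b.0 + b.(0 + 0) + ((b.0)\{b} + a.(0 + 0))) → -a-> u1, -a-> u2, -a-> u3, -a-> u4, -b-> u1, -b-> u3
  u1 = (0 + 0)\{a}\{b} | 0 → ∅
  u2 = (0 + 0)\{a}\{b} | a.0 → -a-> u1
  u3 = 0 + 0 → ∅
  u4 = b.0 → -b-> u5
  u5 = 0 → ∅
LTS(Q): 6 reachable states
  v0 = (0 + 0)\{a}\{b} | (a.0 + b.0 + a.a.0) + (a.b.0 + b.(0 + 0) + ((b.0)\{b} + a.(0 + 0))) → -a-> v1, -a-> v2, -a-> v3, -a-> v4, -b-> v1, -b-> v3
  v1 = (0 + 0)\{a}\{b} | 0 → ∅
  v2 = (0 + 0)\{a}\{b} | a.0 → -a-> v1
  v3 = 0 + 0 → ∅
  v4 = b.0 → -b-> v5
  v5 = 0 → ∅
Bisimilarity quotient blocks:
  B0 = {u0, v0}
  B1 = {u1, u3, u5, v1, v3, v5}
  B2 = {u2, v2}
  B3 = {u4, v4}
u0 ∈ B0, v0 ∈ B0 → same block
Bisimilar ⇒ trace-equivalent.

trace-equivalent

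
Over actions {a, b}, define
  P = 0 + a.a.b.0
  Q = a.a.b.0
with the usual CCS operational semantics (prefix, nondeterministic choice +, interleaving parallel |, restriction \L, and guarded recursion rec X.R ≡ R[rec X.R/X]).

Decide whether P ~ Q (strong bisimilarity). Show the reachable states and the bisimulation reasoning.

LTS(P): 4 reachable states
  s0 = 0 + a.a.b.0 ⊢ —a→ s1
  s1 = a.b.0 ⊢ —a→ s2
  s2 = b.0 ⊢ —b→ s3
  s3 = 0 ⊢ ∅
LTS(Q): 4 reachable states
  t0 = a.a.b.0 ⊢ —a→ t1
  t1 = a.b.0 ⊢ —a→ t2
  t2 = b.0 ⊢ —b→ t3
  t3 = 0 ⊢ ∅
Bisimilarity quotient blocks:
  B0 = {s0, t0}
  B1 = {s1, t1}
  B2 = {s2, t2}
  B3 = {s3, t3}
s0 ∈ B0, t0 ∈ B0 → same block

bisimilar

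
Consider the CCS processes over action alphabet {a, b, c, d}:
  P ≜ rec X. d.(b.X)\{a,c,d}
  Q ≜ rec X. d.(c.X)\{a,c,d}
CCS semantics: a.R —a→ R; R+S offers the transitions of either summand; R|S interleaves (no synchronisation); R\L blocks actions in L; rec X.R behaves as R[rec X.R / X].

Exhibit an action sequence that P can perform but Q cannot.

db

LTS(P): 3 reachable states
  s0 = rec X. d.(b.X)\{a,c,d} | —d→ s1
  s1 = (b.(rec X. d.(b.X)\{a,c,d}))\{a,c,d} | —b→ s2
  s2 = (rec X. d.(b.X)\{a,c,d})\{a,c,d} | ·
LTS(Q): 2 reachable states
  t0 = rec X. d.(c.X)\{a,c,d} | —d→ t1
  t1 = (c.(rec X. d.(c.X)\{a,c,d}))\{a,c,d} | ·
Run σ = ⟨db⟩ on P: start {s0}
  [1] d ⇒ {s1}
  [2] b ⇒ {s2}
  — P admits the full trace.
Run σ = ⟨db⟩ on Q: start {t0}
  [1] d ⇒ {t1}
  [2] b ⇒ ∅ (Q stuck)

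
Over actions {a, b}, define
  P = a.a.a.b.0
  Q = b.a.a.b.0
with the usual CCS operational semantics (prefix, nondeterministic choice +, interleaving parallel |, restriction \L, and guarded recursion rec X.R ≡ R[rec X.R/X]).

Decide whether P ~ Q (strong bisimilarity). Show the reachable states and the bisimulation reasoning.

LTS(P): 5 reachable states
  p0 = a.a.a.b.0 | -a-> p1
  p1 = a.a.b.0 | -a-> p2
  p2 = a.b.0 | -a-> p3
  p3 = b.0 | -b-> p4
  p4 = 0 | ∅
LTS(Q): 5 reachable states
  q0 = b.a.a.b.0 | -b-> q1
  q1 = a.a.b.0 | -a-> q2
  q2 = a.b.0 | -a-> q3
  q3 = b.0 | -b-> q4
  q4 = 0 | ∅
Coarsest stable partition (strong bisimilarity classes):
  B0 = {p0}
  B1 = {p1, q1}
  B2 = {p2, q2}
  B3 = {p3, q3}
  B4 = {p4, q4}
  B5 = {q0}
p0 ∈ B0, q0 ∈ B5 → different blocks

P ≁ Q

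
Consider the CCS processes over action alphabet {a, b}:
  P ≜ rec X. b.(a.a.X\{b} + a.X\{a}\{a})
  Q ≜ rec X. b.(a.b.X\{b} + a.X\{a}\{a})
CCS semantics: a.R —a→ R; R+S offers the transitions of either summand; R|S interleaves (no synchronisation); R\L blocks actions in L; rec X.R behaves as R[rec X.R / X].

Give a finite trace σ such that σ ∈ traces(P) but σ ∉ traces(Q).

baa

Reachable graph of P (6 states):
  u0 = rec X. b.(a.a.X\{b} + a.X\{a}\{a}) → -b-> u1
  u1 = a.a.(rec X. b.(a.a.X\{b} + a.X\{a}\{a}))\{b} + a.(rec X. b.(a.a.X\{b} + a.X\{a}\{a}))\{a}\{a} → -a-> u2, -a-> u3
  u2 = (rec X. b.(a.a.X\{b} + a.X\{a}\{a}))\{a}\{a} → -b-> u4
  u3 = a.(rec X. b.(a.a.X\{b} + a.X\{a}\{a}))\{b} → -a-> u5
  u4 = (a.a.(rec X. b.(a.a.X\{b} + a.X\{a}\{a}))\{b} + a.(rec X. b.(a.a.X\{b} + a.X\{a}\{a}))\{a}\{a})\{a}\{a} → deadlocked
  u5 = (rec X. b.(a.a.X\{b} + a.X\{a}\{a}))\{b} → deadlocked
Reachable graph of Q (6 states):
  v0 = rec X. b.(a.b.X\{b} + a.X\{a}\{a}) → -b-> v1
  v1 = a.b.(rec X. b.(a.b.X\{b} + a.X\{a}\{a}))\{b} + a.(rec X. b.(a.b.X\{b} + a.X\{a}\{a}))\{a}\{a} → -a-> v2, -a-> v3
  v2 = (rec X. b.(a.b.X\{b} + a.X\{a}\{a}))\{a}\{a} → -b-> v4
  v3 = b.(rec X. b.(a.b.X\{b} + a.X\{a}\{a}))\{b} → -b-> v5
  v4 = (a.b.(rec X. b.(a.b.X\{b} + a.X\{a}\{a}))\{b} + a.(rec X. b.(a.b.X\{b} + a.X\{a}\{a}))\{a}\{a})\{a}\{a} → deadlocked
  v5 = (rec X. b.(a.b.X\{b} + a.X\{a}\{a}))\{b} → deadlocked
Run σ = ⟨baa⟩ on P: start {u0}
  after b @ step 1: {u1}
  after a @ step 2: {u2, u3}
  after a @ step 3: {u5}
  P completes σ.
Run σ = ⟨baa⟩ on Q: start {v0}
  after b @ step 1: {v1}
  after a @ step 2: {v2, v3}
  after a @ step 3: ∅  — Q cannot continue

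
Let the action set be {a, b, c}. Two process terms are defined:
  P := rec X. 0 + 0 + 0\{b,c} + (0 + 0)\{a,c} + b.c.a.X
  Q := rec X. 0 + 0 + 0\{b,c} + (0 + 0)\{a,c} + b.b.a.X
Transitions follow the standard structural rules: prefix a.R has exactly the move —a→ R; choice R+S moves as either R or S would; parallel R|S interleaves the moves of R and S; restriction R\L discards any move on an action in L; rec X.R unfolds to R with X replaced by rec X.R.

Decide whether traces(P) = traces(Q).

trace-distinct — witness ⟨bc⟩

LTS(P): 3 reachable states
  u0 = rec X. 0 + 0 + 0\{b,c} + (0 + 0)\{a,c} + b.c.a.X has moves -b-> u1
  u1 = c.a.(rec X. 0 + 0 + 0\{b,c} + (0 + 0)\{a,c} + b.c.a.X) has moves -c-> u2
  u2 = a.(rec X. 0 + 0 + 0\{b,c} + (0 + 0)\{a,c} + b.c.a.X) has moves -a-> u0
LTS(Q): 3 reachable states
  v0 = rec X. 0 + 0 + 0\{b,c} + (0 + 0)\{a,c} + b.b.a.X has moves -b-> v1
  v1 = b.a.(rec X. 0 + 0 + 0\{b,c} + (0 + 0)\{a,c} + b.b.a.X) has moves -b-> v2
  v2 = a.(rec X. 0 + 0 + 0\{b,c} + (0 + 0)\{a,c} + b.b.a.X) has moves -a-> v0
Run σ = ⟨bc⟩ on P: start {u0}
  [1] b ⇒ {u1}
  [2] c ⇒ {u2}
  ✓ P
Run σ = ⟨bc⟩ on Q: start {v0}
  [1] b ⇒ {v1}
  [2] c ⇒ no successor for Q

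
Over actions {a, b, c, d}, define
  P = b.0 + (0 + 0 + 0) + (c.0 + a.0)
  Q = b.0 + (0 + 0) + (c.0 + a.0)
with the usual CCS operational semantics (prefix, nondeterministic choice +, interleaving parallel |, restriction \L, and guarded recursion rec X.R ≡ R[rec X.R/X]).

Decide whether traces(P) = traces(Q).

P's transition system — 2 states:
  u0 = b.0 + (0 + 0 + 0) + (c.0 + a.0) | ··a··> u1, ··b··> u1, ··c··> u1
  u1 = 0 | stopped
Q's transition system — 2 states:
  v0 = b.0 + (0 + 0) + (c.0 + a.0) | ··a··> v1, ··b··> v1, ··c··> v1
  v1 = 0 | stopped
Bisimilarity quotient blocks:
  B0 = {u0, v0}
  B1 = {u1, v1}
u0 ∈ B0, v0 ∈ B0 → same block
Bisimilar ⇒ trace-equivalent.

trace-equivalent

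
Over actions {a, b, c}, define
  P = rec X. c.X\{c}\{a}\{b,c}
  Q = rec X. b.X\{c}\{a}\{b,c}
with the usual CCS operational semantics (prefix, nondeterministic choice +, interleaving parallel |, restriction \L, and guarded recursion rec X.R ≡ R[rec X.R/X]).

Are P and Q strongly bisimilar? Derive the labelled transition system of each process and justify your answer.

LTS(P): 2 reachable states
  m0 = rec X. c.X\{c}\{a}\{b,c} has moves ··c··> m1
  m1 = (rec X. c.X\{c}\{a}\{b,c})\{c}\{a}\{b,c} has moves stopped
LTS(Q): 2 reachable states
  n0 = rec X. b.X\{c}\{a}\{b,c} has moves ··b··> n1
  n1 = (rec X. b.X\{c}\{a}\{b,c})\{c}\{a}\{b,c} has moves stopped
Bisimilarity quotient blocks:
  B0 = {m0}
  B1 = {m1, n1}
  B2 = {n0}
m0 ∈ B0, n0 ∈ B2 → different blocks

NO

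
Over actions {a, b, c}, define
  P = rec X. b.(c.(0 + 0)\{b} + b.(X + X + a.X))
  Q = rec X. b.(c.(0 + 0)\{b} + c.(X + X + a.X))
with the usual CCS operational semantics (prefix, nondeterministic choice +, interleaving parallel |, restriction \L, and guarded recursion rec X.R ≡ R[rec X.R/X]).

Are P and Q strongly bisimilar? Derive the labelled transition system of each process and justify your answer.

not bisimilar

Reachable graph of P (4 states):
  s0 = rec X. b.(c.(0 + 0)\{b} + b.(X + X + a.X)) has moves —b→ s1
  s1 = c.(0 + 0)\{b} + b.((rec X. b.(c.(0 + 0)\{b} + b.(X + X + a.X))) + (rec X. b.(c.(0 + 0)\{b} + b.(X + X + a.X))) + a.(rec X. b.(c.(0 + 0)\{b} + b.(X + X + a.X)))) has moves —b→ s2, —c→ s3
  s2 = (rec X. b.(c.(0 + 0)\{b} + b.(X + X + a.X))) + (rec X. b.(c.(0 + 0)\{b} + b.(X + X + a.X))) + a.(rec X. b.(c.(0 + 0)\{b} + b.(X + X + a.X))) has moves —a→ s0, —b→ s1
  s3 = (0 + 0)\{b} has moves (no moves)
Reachable graph of Q (4 states):
  t0 = rec X. b.(c.(0 + 0)\{b} + c.(X + X + a.X)) has moves —b→ t1
  t1 = c.(0 + 0)\{b} + c.((rec X. b.(c.(0 + 0)\{b} + c.(X + X + a.X))) + (rec X. b.(c.(0 + 0)\{b} + c.(X + X + a.X))) + a.(rec X. b.(c.(0 + 0)\{b} + c.(X + X + a.X)))) has moves —c→ t2, —c→ t3
  t2 = (0 + 0)\{b} has moves (no moves)
  t3 = (rec X. b.(c.(0 + 0)\{b} + c.(X + X + a.X))) + (rec X. b.(c.(0 + 0)\{b} + c.(X + X + a.X))) + a.(rec X. b.(c.(0 + 0)\{b} + c.(X + X + a.X))) has moves —a→ t0, —b→ t1
Coarsest stable partition (strong bisimilarity classes):
  B0 = {s0}
  B1 = {s1}
  B2 = {s3, t2}
  B3 = {s2}
  B4 = {t0}
  B5 = {t1}
  B6 = {t3}
s0 ∈ B0, t0 ∈ B4 → different blocks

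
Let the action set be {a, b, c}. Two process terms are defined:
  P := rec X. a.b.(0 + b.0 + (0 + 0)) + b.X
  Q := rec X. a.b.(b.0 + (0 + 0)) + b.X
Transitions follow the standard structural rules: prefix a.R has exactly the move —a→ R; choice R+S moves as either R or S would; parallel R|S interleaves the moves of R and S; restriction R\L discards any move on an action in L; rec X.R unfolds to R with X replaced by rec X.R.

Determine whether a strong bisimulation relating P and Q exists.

LTS(P): 4 reachable states
  s0 = rec X. a.b.(0 + b.0 + (0 + 0)) + b.X | —a→ s1, —b→ s0
  s1 = b.(0 + b.0 + (0 + 0)) | —b→ s2
  s2 = 0 + b.0 + (0 + 0) | —b→ s3
  s3 = 0 | (no moves)
LTS(Q): 4 reachable states
  t0 = rec X. a.b.(b.0 + (0 + 0)) + b.X | —a→ t1, —b→ t0
  t1 = b.(b.0 + (0 + 0)) | —b→ t2
  t2 = b.0 + (0 + 0) | —b→ t3
  t3 = 0 | (no moves)
Partition-refinement fixed point:
  B0 = {s0, t0}
  B1 = {s1, t1}
  B2 = {s2, t2}
  B3 = {s3, t3}
s0 ∈ B0, t0 ∈ B0 → same block

YES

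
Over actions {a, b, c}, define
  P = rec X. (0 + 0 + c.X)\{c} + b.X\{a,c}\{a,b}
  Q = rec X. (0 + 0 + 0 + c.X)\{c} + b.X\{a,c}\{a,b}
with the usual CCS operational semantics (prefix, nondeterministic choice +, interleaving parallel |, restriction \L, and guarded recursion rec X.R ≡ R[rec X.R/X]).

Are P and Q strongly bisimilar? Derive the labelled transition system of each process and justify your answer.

P ~ Q

LTS(P): 2 reachable states
  u0 = rec X. (0 + 0 + c.X)\{c} + b.X\{a,c}\{a,b} → —b→ u1
  u1 = (rec X. (0 + 0 + c.X)\{c} + b.X\{a,c}\{a,b})\{a,c}\{a,b} → ∅
LTS(Q): 2 reachable states
  v0 = rec X. (0 + 0 + 0 + c.X)\{c} + b.X\{a,c}\{a,b} → —b→ v1
  v1 = (rec X. (0 + 0 + 0 + c.X)\{c} + b.X\{a,c}\{a,b})\{a,c}\{a,b} → ∅
Bisimilarity quotient blocks:
  B0 = {u0, v0}
  B1 = {u1, v1}
u0 ∈ B0, v0 ∈ B0 → same block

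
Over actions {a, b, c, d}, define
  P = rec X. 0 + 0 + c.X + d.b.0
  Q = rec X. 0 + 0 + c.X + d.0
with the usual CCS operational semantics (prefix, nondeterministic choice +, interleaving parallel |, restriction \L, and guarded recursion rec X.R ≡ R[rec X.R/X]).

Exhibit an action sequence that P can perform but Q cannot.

Reachable graph of P (3 states):
  m0 = rec X. 0 + 0 + c.X + d.b.0 :: --c--▸ m0, --d--▸ m1
  m1 = b.0 :: --b--▸ m2
  m2 = 0 :: (no moves)
Reachable graph of Q (2 states):
  n0 = rec X. 0 + 0 + c.X + d.0 :: --c--▸ n0, --d--▸ n1
  n1 = 0 :: (no moves)
Trace ⟨db⟩ through P, begin at {m0}:
  after d @ step 1: {m1}
  after b @ step 2: {m2}
  ✓ P
Trace ⟨db⟩ through Q, begin at {n0}:
  after d @ step 1: {n1}
  after b @ step 2: ∅  — Q cannot continue

db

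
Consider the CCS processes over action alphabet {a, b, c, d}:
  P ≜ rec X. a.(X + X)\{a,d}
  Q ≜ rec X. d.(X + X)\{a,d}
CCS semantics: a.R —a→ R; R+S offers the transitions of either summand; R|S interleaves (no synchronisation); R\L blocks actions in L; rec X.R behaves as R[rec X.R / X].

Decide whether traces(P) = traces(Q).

P's transition system — 2 states:
  u0 = rec X. a.(X + X)\{a,d} ⊢ ··a··> u1
  u1 = ((rec X. a.(X + X)\{a,d}) + (rec X. a.(X + X)\{a,d}))\{a,d} ⊢ ∅
Q's transition system — 2 states:
  v0 = rec X. d.(X + X)\{a,d} ⊢ ··d··> v1
  v1 = ((rec X. d.(X + X)\{a,d}) + (rec X. d.(X + X)\{a,d}))\{a,d} ⊢ ∅
Run σ = ⟨a⟩ on P: start {u0}
  after a @ step 1: {u1}
  P completes σ.
Run σ = ⟨a⟩ on Q: start {v0}
  after a @ step 1: no successor for Q

trace-distinct — witness ⟨a⟩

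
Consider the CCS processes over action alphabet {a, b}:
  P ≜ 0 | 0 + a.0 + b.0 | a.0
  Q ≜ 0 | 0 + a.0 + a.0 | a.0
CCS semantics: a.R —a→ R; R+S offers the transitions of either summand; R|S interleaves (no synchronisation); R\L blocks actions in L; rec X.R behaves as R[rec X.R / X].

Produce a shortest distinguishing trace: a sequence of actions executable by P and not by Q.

LTS(P): 5 reachable states
  m0 = 0 | 0 + a.0 + b.0 | a.0 :: —a→ m1, —a→ m2, —b→ m3
  m1 = 0 :: ∅
  m2 = b.0 | 0 :: —b→ m4
  m3 = 0 | a.0 :: —a→ m4
  m4 = 0 | 0 :: ∅
LTS(Q): 5 reachable states
  n0 = 0 | 0 + a.0 + a.0 | a.0 :: —a→ n1, —a→ n2, —a→ n3
  n1 = 0 :: ∅
  n2 = 0 | a.0 :: —a→ n4
  n3 = a.0 | 0 :: —a→ n4
  n4 = 0 | 0 :: ∅
Executing b from P (initial set {m0}):
  step 1 (b): {m3}
  — P admits the full trace.
Executing b from Q (initial set {n0}):
  step 1 (b): no successor for Q

b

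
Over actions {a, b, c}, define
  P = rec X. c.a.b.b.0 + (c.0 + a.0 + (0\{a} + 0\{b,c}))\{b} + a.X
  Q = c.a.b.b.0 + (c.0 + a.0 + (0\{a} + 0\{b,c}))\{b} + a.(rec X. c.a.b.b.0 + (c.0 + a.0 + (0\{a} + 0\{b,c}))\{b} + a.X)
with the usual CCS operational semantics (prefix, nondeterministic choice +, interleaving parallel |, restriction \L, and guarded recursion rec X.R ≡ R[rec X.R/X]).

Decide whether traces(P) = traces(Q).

traces(P) = traces(Q)

P's transition system — 6 states:
  u0 = rec X. c.a.b.b.0 + (c.0 + a.0 + (0\{a} + 0\{b,c}))\{b} + a.X has moves --a--▸ u0, --a--▸ u1, --c--▸ u1, --c--▸ u2
  u1 = 0\{b} has moves ∅
  u2 = a.b.b.0 has moves --a--▸ u3
  u3 = b.b.0 has moves --b--▸ u4
  u4 = b.0 has moves --b--▸ u5
  u5 = 0 has moves ∅
Q's transition system — 7 states:
  v0 = c.a.b.b.0 + (c.0 + a.0 + (0\{a} + 0\{b,c}))\{b} + a.(rec X. c.a.b.b.0 + (c.0 + a.0 + (0\{a} + 0\{b,c}))\{b} + a.X) has moves --a--▸ v1, --a--▸ v2, --c--▸ v1, --c--▸ v3
  v1 = 0\{b} has moves ∅
  v2 = rec X. c.a.b.b.0 + (c.0 + a.0 + (0\{a} + 0\{b,c}))\{b} + a.X has moves --a--▸ v1, --a--▸ v2, --c--▸ v1, --c--▸ v3
  v3 = a.b.b.0 has moves --a--▸ v4
  v4 = b.b.0 has moves --b--▸ v5
  v5 = b.0 has moves --b--▸ v6
  v6 = 0 has moves ∅
Coarsest stable partition (strong bisimilarity classes):
  B0 = {u0, v0, v2}
  B1 = {u1, u5, v1, v6}
  B2 = {u2, v3}
  B3 = {u3, v4}
  B4 = {u4, v5}
u0 ∈ B0, v0 ∈ B0 → same block
Bisimilar ⇒ trace-equivalent.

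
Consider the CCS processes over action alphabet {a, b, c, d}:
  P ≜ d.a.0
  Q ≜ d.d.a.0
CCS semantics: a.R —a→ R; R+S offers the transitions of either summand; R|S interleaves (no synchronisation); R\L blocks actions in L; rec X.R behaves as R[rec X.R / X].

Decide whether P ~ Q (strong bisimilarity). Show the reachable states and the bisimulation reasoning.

P ≁ Q

Reachable graph of P (3 states):
  u0 = d.a.0 → --d--▸ u1
  u1 = a.0 → --a--▸ u2
  u2 = 0 → stopped
Reachable graph of Q (4 states):
  v0 = d.d.a.0 → --d--▸ v1
  v1 = d.a.0 → --d--▸ v2
  v2 = a.0 → --a--▸ v3
  v3 = 0 → stopped
Bisimilarity quotient blocks:
  B0 = {u0, v1}
  B1 = {u1, v2}
  B2 = {u2, v3}
  B3 = {v0}
u0 ∈ B0, v0 ∈ B3 → different blocks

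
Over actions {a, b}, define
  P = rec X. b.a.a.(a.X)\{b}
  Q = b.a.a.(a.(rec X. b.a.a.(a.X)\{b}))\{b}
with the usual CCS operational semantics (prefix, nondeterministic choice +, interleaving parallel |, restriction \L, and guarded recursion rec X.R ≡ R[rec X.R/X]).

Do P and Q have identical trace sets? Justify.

traces(P) = traces(Q)

LTS(P): 5 reachable states
  p0 = rec X. b.a.a.(a.X)\{b} has moves ··b··> p1
  p1 = a.a.(a.(rec X. b.a.a.(a.X)\{b}))\{b} has moves ··a··> p2
  p2 = a.(a.(rec X. b.a.a.(a.X)\{b}))\{b} has moves ··a··> p3
  p3 = (a.(rec X. b.a.a.(a.X)\{b}))\{b} has moves ··a··> p4
  p4 = (rec X. b.a.a.(a.X)\{b})\{b} has moves stopped
LTS(Q): 5 reachable states
  q0 = b.a.a.(a.(rec X. b.a.a.(a.X)\{b}))\{b} has moves ··b··> q1
  q1 = a.a.(a.(rec X. b.a.a.(a.X)\{b}))\{b} has moves ··a··> q2
  q2 = a.(a.(rec X. b.a.a.(a.X)\{b}))\{b} has moves ··a··> q3
  q3 = (a.(rec X. b.a.a.(a.X)\{b}))\{b} has moves ··a··> q4
  q4 = (rec X. b.a.a.(a.X)\{b})\{b} has moves stopped
Partition-refinement fixed point:
  B0 = {p0, q0}
  B1 = {p1, q1}
  B2 = {p2, q2}
  B3 = {p3, q3}
  B4 = {p4, q4}
p0 ∈ B0, q0 ∈ B0 → same block
Bisimilar ⇒ trace-equivalent.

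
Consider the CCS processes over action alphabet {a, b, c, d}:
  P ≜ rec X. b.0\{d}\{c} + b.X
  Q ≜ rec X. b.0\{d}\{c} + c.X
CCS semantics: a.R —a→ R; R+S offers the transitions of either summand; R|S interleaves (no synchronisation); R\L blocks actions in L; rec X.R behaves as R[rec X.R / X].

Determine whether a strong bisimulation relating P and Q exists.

Reachable graph of P (2 states):
  u0 = rec X. b.0\{d}\{c} + b.X → —b→ u0, —b→ u1
  u1 = 0\{d}\{c} → ∅
Reachable graph of Q (2 states):
  v0 = rec X. b.0\{d}\{c} + c.X → —b→ v1, —c→ v0
  v1 = 0\{d}\{c} → ∅
Coarsest stable partition (strong bisimilarity classes):
  B0 = {u0}
  B1 = {u1, v1}
  B2 = {v0}
u0 ∈ B0, v0 ∈ B2 → different blocks

NO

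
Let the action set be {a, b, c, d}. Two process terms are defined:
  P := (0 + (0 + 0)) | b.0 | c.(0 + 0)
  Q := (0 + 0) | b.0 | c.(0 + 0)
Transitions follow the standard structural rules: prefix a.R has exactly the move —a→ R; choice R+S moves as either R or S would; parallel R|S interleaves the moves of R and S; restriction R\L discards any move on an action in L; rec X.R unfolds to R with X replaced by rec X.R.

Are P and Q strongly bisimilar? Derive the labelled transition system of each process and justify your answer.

Reachable graph of P (4 states):
  p0 = (0 + (0 + 0)) | b.0 | c.(0 + 0) has moves —b→ p1, —c→ p2
  p1 = (0 + (0 + 0)) | 0 | c.(0 + 0) has moves —c→ p3
  p2 = (0 + (0 + 0)) | b.0 | (0 + 0) has moves —b→ p3
  p3 = (0 + (0 + 0)) | 0 | (0 + 0) has moves (no moves)
Reachable graph of Q (4 states):
  q0 = (0 + 0) | b.0 | c.(0 + 0) has moves —b→ q1, —c→ q2
  q1 = (0 + 0) | 0 | c.(0 + 0) has moves —c→ q3
  q2 = (0 + 0) | b.0 | (0 + 0) has moves —b→ q3
  q3 = (0 + 0) | 0 | (0 + 0) has moves (no moves)
Coarsest stable partition (strong bisimilarity classes):
  B0 = {p0, q0}
  B1 = {p2, q2}
  B2 = {p3, q3}
  B3 = {p1, q1}
p0 ∈ B0, q0 ∈ B0 → same block

YES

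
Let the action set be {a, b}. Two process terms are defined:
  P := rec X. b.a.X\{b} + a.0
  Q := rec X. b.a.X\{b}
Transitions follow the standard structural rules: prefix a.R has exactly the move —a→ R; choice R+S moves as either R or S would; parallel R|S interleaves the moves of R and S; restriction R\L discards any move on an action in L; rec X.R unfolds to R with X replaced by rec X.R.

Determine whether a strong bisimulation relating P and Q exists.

P ≁ Q

LTS(P): 5 reachable states
  s0 = rec X. b.a.X\{b} + a.0 has moves —a→ s1, —b→ s2
  s1 = 0 has moves stopped
  s2 = a.(rec X. b.a.X\{b} + a.0)\{b} has moves —a→ s3
  s3 = (rec X. b.a.X\{b} + a.0)\{b} has moves —a→ s4
  s4 = 0\{b} has moves stopped
LTS(Q): 3 reachable states
  t0 = rec X. b.a.X\{b} has moves —b→ t1
  t1 = a.(rec X. b.a.X\{b})\{b} has moves —a→ t2
  t2 = (rec X. b.a.X\{b})\{b} has moves stopped
Partition-refinement fixed point:
  B0 = {s0}
  B1 = {s2}
  B2 = {s3, t1}
  B3 = {s1, s4, t2}
  B4 = {t0}
s0 ∈ B0, t0 ∈ B4 → different blocks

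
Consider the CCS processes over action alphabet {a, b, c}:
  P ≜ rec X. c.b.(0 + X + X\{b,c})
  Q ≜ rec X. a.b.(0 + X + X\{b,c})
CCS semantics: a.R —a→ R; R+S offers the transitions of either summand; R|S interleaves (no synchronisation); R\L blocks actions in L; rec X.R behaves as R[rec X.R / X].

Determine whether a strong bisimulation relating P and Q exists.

NO

Reachable graph of P (3 states):
  p0 = rec X. c.b.(0 + X + X\{b,c}) has moves -c-> p1
  p1 = b.(0 + (rec X. c.b.(0 + X + X\{b,c})) + (rec X. c.b.(0 + X + X\{b,c}))\{b,c}) has moves -b-> p2
  p2 = 0 + (rec X. c.b.(0 + X + X\{b,c})) + (rec X. c.b.(0 + X + X\{b,c}))\{b,c} has moves -c-> p1
Reachable graph of Q (4 states):
  q0 = rec X. a.b.(0 + X + X\{b,c}) has moves -a-> q1
  q1 = b.(0 + (rec X. a.b.(0 + X + X\{b,c})) + (rec X. a.b.(0 + X + X\{b,c}))\{b,c}) has moves -b-> q2
  q2 = 0 + (rec X. a.b.(0 + X + X\{b,c})) + (rec X. a.b.(0 + X + X\{b,c}))\{b,c} has moves -a-> q1, -a-> q3
  q3 = (b.(0 + (rec X. a.b.(0 + X + X\{b,c})) + (rec X. a.b.(0 + X + X\{b,c}))\{b,c}))\{b,c} has moves ·
Bisimilarity quotient blocks:
  B0 = {p0, p2}
  B1 = {p1}
  B2 = {q0}
  B3 = {q1}
  B4 = {q2}
  B5 = {q3}
p0 ∈ B0, q0 ∈ B2 → different blocks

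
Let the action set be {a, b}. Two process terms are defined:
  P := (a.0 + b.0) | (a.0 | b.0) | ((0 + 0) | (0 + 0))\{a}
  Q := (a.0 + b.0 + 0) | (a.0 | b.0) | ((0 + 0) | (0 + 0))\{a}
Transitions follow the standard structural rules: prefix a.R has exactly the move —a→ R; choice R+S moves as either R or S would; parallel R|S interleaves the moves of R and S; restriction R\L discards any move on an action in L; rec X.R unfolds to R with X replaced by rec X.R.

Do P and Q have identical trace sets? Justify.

P's transition system — 8 states:
  s0 = (a.0 + b.0) | (a.0 | b.0) | ((0 + 0) | (0 + 0))\{a} :: =a=> s1, =a=> s2, =b=> s2, =b=> s3
  s1 = (a.0 + b.0) | (0 | b.0) | ((0 + 0) | (0 + 0))\{a} :: =a=> s4, =b=> s4, =b=> s5
  s2 = 0 | (a.0 | b.0) | ((0 + 0) | (0 + 0))\{a} :: =a=> s4, =b=> s6
  s3 = (a.0 + b.0) | (a.0 | 0) | ((0 + 0) | (0 + 0))\{a} :: =a=> s5, =a=> s6, =b=> s6
  s4 = 0 | (0 | b.0) | ((0 + 0) | (0 + 0))\{a} :: =b=> s7
  s5 = (a.0 + b.0) | (0 | 0) | ((0 + 0) | (0 + 0))\{a} :: =a=> s7, =b=> s7
  s6 = 0 | (a.0 | 0) | ((0 + 0) | (0 + 0))\{a} :: =a=> s7
  s7 = 0 | (0 | 0) | ((0 + 0) | (0 + 0))\{a} :: (no moves)
Q's transition system — 8 states:
  t0 = (a.0 + b.0 + 0) | (a.0 | b.0) | ((0 + 0) | (0 + 0))\{a} :: =a=> t1, =a=> t2, =b=> t2, =b=> t3
  t1 = (a.0 + b.0 + 0) | (0 | b.0) | ((0 + 0) | (0 + 0))\{a} :: =a=> t4, =b=> t4, =b=> t5
  t2 = 0 | (a.0 | b.0) | ((0 + 0) | (0 + 0))\{a} :: =a=> t4, =b=> t6
  t3 = (a.0 + b.0 + 0) | (a.0 | 0) | ((0 + 0) | (0 + 0))\{a} :: =a=> t5, =a=> t6, =b=> t6
  t4 = 0 | (0 | b.0) | ((0 + 0) | (0 + 0))\{a} :: =b=> t7
  t5 = (a.0 + b.0 + 0) | (0 | 0) | ((0 + 0) | (0 + 0))\{a} :: =a=> t7, =b=> t7
  t6 = 0 | (a.0 | 0) | ((0 + 0) | (0 + 0))\{a} :: =a=> t7
  t7 = 0 | (0 | 0) | ((0 + 0) | (0 + 0))\{a} :: (no moves)
Coarsest stable partition (strong bisimilarity classes):
  B0 = {s0, t0}
  B1 = {s2, t2}
  B2 = {s4, t4}
  B3 = {s7, t7}
  B4 = {s6, t6}
  B5 = {s3, t3}
  B6 = {s5, t5}
  B7 = {s1, t1}
s0 ∈ B0, t0 ∈ B0 → same block
Bisimilar ⇒ trace-equivalent.

trace-equivalent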